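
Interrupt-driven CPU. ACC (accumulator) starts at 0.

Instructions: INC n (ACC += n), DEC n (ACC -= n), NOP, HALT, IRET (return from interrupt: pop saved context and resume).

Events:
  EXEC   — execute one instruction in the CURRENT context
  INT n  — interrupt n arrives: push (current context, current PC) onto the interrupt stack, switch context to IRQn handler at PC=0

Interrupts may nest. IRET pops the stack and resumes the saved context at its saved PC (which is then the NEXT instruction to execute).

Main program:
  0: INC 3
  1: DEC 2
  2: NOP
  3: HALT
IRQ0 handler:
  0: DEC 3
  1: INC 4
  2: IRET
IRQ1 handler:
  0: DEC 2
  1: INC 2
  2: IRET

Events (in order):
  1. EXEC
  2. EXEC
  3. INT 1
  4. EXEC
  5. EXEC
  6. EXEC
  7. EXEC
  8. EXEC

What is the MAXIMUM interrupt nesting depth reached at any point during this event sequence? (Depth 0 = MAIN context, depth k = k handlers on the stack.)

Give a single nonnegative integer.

Answer: 1

Derivation:
Event 1 (EXEC): [MAIN] PC=0: INC 3 -> ACC=3 [depth=0]
Event 2 (EXEC): [MAIN] PC=1: DEC 2 -> ACC=1 [depth=0]
Event 3 (INT 1): INT 1 arrives: push (MAIN, PC=2), enter IRQ1 at PC=0 (depth now 1) [depth=1]
Event 4 (EXEC): [IRQ1] PC=0: DEC 2 -> ACC=-1 [depth=1]
Event 5 (EXEC): [IRQ1] PC=1: INC 2 -> ACC=1 [depth=1]
Event 6 (EXEC): [IRQ1] PC=2: IRET -> resume MAIN at PC=2 (depth now 0) [depth=0]
Event 7 (EXEC): [MAIN] PC=2: NOP [depth=0]
Event 8 (EXEC): [MAIN] PC=3: HALT [depth=0]
Max depth observed: 1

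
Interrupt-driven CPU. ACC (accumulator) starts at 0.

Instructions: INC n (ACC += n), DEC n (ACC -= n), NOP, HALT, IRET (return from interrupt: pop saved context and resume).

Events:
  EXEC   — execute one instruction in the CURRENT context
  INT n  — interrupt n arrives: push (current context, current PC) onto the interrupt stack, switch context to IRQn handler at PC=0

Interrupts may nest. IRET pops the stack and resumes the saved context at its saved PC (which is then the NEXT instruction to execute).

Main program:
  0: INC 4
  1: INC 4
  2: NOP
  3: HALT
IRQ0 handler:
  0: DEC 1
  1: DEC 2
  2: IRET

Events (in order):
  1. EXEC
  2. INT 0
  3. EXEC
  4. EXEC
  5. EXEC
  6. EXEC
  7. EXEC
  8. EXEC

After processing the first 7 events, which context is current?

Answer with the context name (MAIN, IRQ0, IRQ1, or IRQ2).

Answer: MAIN

Derivation:
Event 1 (EXEC): [MAIN] PC=0: INC 4 -> ACC=4
Event 2 (INT 0): INT 0 arrives: push (MAIN, PC=1), enter IRQ0 at PC=0 (depth now 1)
Event 3 (EXEC): [IRQ0] PC=0: DEC 1 -> ACC=3
Event 4 (EXEC): [IRQ0] PC=1: DEC 2 -> ACC=1
Event 5 (EXEC): [IRQ0] PC=2: IRET -> resume MAIN at PC=1 (depth now 0)
Event 6 (EXEC): [MAIN] PC=1: INC 4 -> ACC=5
Event 7 (EXEC): [MAIN] PC=2: NOP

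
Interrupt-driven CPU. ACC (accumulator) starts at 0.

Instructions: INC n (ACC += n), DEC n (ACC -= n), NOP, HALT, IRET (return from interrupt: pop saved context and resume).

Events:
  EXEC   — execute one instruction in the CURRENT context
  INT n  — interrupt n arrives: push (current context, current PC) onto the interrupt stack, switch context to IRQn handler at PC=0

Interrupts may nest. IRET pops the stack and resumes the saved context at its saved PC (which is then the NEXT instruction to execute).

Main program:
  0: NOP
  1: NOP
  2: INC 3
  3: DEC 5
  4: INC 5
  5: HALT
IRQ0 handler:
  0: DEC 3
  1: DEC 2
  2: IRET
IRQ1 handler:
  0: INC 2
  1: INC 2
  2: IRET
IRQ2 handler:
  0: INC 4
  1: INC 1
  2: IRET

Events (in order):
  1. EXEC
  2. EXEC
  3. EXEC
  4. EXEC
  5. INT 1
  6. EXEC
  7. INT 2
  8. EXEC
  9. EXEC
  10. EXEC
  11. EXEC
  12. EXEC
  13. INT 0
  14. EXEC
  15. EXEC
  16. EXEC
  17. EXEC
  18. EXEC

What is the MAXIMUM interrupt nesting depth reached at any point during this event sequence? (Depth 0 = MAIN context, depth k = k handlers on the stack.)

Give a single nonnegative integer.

Event 1 (EXEC): [MAIN] PC=0: NOP [depth=0]
Event 2 (EXEC): [MAIN] PC=1: NOP [depth=0]
Event 3 (EXEC): [MAIN] PC=2: INC 3 -> ACC=3 [depth=0]
Event 4 (EXEC): [MAIN] PC=3: DEC 5 -> ACC=-2 [depth=0]
Event 5 (INT 1): INT 1 arrives: push (MAIN, PC=4), enter IRQ1 at PC=0 (depth now 1) [depth=1]
Event 6 (EXEC): [IRQ1] PC=0: INC 2 -> ACC=0 [depth=1]
Event 7 (INT 2): INT 2 arrives: push (IRQ1, PC=1), enter IRQ2 at PC=0 (depth now 2) [depth=2]
Event 8 (EXEC): [IRQ2] PC=0: INC 4 -> ACC=4 [depth=2]
Event 9 (EXEC): [IRQ2] PC=1: INC 1 -> ACC=5 [depth=2]
Event 10 (EXEC): [IRQ2] PC=2: IRET -> resume IRQ1 at PC=1 (depth now 1) [depth=1]
Event 11 (EXEC): [IRQ1] PC=1: INC 2 -> ACC=7 [depth=1]
Event 12 (EXEC): [IRQ1] PC=2: IRET -> resume MAIN at PC=4 (depth now 0) [depth=0]
Event 13 (INT 0): INT 0 arrives: push (MAIN, PC=4), enter IRQ0 at PC=0 (depth now 1) [depth=1]
Event 14 (EXEC): [IRQ0] PC=0: DEC 3 -> ACC=4 [depth=1]
Event 15 (EXEC): [IRQ0] PC=1: DEC 2 -> ACC=2 [depth=1]
Event 16 (EXEC): [IRQ0] PC=2: IRET -> resume MAIN at PC=4 (depth now 0) [depth=0]
Event 17 (EXEC): [MAIN] PC=4: INC 5 -> ACC=7 [depth=0]
Event 18 (EXEC): [MAIN] PC=5: HALT [depth=0]
Max depth observed: 2

Answer: 2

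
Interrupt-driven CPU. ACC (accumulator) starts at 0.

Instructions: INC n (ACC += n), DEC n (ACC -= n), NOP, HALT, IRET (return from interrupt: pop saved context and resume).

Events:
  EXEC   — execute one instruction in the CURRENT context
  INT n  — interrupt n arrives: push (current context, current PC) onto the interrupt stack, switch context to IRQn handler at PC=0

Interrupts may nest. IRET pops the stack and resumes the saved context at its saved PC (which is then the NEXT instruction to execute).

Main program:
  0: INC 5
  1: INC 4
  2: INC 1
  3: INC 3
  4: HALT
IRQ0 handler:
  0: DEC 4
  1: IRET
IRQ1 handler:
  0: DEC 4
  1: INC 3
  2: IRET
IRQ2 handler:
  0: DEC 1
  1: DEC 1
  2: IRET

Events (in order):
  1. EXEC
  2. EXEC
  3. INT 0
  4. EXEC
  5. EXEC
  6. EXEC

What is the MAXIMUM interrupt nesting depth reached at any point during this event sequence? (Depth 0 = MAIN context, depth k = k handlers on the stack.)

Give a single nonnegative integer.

Event 1 (EXEC): [MAIN] PC=0: INC 5 -> ACC=5 [depth=0]
Event 2 (EXEC): [MAIN] PC=1: INC 4 -> ACC=9 [depth=0]
Event 3 (INT 0): INT 0 arrives: push (MAIN, PC=2), enter IRQ0 at PC=0 (depth now 1) [depth=1]
Event 4 (EXEC): [IRQ0] PC=0: DEC 4 -> ACC=5 [depth=1]
Event 5 (EXEC): [IRQ0] PC=1: IRET -> resume MAIN at PC=2 (depth now 0) [depth=0]
Event 6 (EXEC): [MAIN] PC=2: INC 1 -> ACC=6 [depth=0]
Max depth observed: 1

Answer: 1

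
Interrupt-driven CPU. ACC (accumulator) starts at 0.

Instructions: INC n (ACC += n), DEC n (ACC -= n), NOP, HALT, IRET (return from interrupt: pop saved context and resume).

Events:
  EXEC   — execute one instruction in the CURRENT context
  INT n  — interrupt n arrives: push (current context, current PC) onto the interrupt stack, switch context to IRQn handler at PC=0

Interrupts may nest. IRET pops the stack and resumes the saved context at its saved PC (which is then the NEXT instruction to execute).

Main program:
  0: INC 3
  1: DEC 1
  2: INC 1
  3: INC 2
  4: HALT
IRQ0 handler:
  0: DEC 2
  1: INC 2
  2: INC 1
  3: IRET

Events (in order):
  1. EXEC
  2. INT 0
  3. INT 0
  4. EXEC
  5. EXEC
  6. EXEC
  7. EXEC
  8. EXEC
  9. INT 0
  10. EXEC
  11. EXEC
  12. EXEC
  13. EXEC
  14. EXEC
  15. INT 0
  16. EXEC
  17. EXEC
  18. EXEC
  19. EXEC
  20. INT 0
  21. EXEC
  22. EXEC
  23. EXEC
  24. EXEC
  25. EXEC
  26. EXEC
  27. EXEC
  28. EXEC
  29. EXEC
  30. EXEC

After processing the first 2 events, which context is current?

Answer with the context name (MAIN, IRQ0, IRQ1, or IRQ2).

Answer: IRQ0

Derivation:
Event 1 (EXEC): [MAIN] PC=0: INC 3 -> ACC=3
Event 2 (INT 0): INT 0 arrives: push (MAIN, PC=1), enter IRQ0 at PC=0 (depth now 1)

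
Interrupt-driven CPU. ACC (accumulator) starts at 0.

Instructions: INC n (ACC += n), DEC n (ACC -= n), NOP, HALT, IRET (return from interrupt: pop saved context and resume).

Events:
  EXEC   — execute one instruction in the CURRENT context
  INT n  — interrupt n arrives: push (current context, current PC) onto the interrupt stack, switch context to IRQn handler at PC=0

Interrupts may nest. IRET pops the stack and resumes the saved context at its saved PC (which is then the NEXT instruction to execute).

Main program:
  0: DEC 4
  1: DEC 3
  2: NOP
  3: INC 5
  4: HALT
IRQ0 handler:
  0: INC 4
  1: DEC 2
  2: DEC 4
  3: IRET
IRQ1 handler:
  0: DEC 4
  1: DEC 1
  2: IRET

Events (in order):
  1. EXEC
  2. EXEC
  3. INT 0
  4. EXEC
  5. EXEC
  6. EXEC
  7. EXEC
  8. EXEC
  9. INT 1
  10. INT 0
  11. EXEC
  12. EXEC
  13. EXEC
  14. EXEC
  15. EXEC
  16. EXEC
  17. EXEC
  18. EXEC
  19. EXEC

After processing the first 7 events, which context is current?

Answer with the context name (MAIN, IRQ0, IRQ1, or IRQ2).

Event 1 (EXEC): [MAIN] PC=0: DEC 4 -> ACC=-4
Event 2 (EXEC): [MAIN] PC=1: DEC 3 -> ACC=-7
Event 3 (INT 0): INT 0 arrives: push (MAIN, PC=2), enter IRQ0 at PC=0 (depth now 1)
Event 4 (EXEC): [IRQ0] PC=0: INC 4 -> ACC=-3
Event 5 (EXEC): [IRQ0] PC=1: DEC 2 -> ACC=-5
Event 6 (EXEC): [IRQ0] PC=2: DEC 4 -> ACC=-9
Event 7 (EXEC): [IRQ0] PC=3: IRET -> resume MAIN at PC=2 (depth now 0)

Answer: MAIN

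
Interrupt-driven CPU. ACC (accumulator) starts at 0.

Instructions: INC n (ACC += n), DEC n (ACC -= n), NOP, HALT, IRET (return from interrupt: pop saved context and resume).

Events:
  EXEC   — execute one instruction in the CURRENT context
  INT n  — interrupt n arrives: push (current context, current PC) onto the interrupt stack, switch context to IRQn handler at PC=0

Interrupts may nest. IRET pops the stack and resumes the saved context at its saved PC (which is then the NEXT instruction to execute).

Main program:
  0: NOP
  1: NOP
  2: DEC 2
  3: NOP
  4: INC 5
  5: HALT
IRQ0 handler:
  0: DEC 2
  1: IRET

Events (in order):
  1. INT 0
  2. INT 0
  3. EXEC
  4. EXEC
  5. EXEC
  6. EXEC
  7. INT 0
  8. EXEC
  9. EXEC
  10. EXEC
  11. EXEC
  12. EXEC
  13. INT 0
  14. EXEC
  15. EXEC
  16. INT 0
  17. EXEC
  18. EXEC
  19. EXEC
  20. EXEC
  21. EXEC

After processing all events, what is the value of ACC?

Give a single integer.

Answer: -7

Derivation:
Event 1 (INT 0): INT 0 arrives: push (MAIN, PC=0), enter IRQ0 at PC=0 (depth now 1)
Event 2 (INT 0): INT 0 arrives: push (IRQ0, PC=0), enter IRQ0 at PC=0 (depth now 2)
Event 3 (EXEC): [IRQ0] PC=0: DEC 2 -> ACC=-2
Event 4 (EXEC): [IRQ0] PC=1: IRET -> resume IRQ0 at PC=0 (depth now 1)
Event 5 (EXEC): [IRQ0] PC=0: DEC 2 -> ACC=-4
Event 6 (EXEC): [IRQ0] PC=1: IRET -> resume MAIN at PC=0 (depth now 0)
Event 7 (INT 0): INT 0 arrives: push (MAIN, PC=0), enter IRQ0 at PC=0 (depth now 1)
Event 8 (EXEC): [IRQ0] PC=0: DEC 2 -> ACC=-6
Event 9 (EXEC): [IRQ0] PC=1: IRET -> resume MAIN at PC=0 (depth now 0)
Event 10 (EXEC): [MAIN] PC=0: NOP
Event 11 (EXEC): [MAIN] PC=1: NOP
Event 12 (EXEC): [MAIN] PC=2: DEC 2 -> ACC=-8
Event 13 (INT 0): INT 0 arrives: push (MAIN, PC=3), enter IRQ0 at PC=0 (depth now 1)
Event 14 (EXEC): [IRQ0] PC=0: DEC 2 -> ACC=-10
Event 15 (EXEC): [IRQ0] PC=1: IRET -> resume MAIN at PC=3 (depth now 0)
Event 16 (INT 0): INT 0 arrives: push (MAIN, PC=3), enter IRQ0 at PC=0 (depth now 1)
Event 17 (EXEC): [IRQ0] PC=0: DEC 2 -> ACC=-12
Event 18 (EXEC): [IRQ0] PC=1: IRET -> resume MAIN at PC=3 (depth now 0)
Event 19 (EXEC): [MAIN] PC=3: NOP
Event 20 (EXEC): [MAIN] PC=4: INC 5 -> ACC=-7
Event 21 (EXEC): [MAIN] PC=5: HALT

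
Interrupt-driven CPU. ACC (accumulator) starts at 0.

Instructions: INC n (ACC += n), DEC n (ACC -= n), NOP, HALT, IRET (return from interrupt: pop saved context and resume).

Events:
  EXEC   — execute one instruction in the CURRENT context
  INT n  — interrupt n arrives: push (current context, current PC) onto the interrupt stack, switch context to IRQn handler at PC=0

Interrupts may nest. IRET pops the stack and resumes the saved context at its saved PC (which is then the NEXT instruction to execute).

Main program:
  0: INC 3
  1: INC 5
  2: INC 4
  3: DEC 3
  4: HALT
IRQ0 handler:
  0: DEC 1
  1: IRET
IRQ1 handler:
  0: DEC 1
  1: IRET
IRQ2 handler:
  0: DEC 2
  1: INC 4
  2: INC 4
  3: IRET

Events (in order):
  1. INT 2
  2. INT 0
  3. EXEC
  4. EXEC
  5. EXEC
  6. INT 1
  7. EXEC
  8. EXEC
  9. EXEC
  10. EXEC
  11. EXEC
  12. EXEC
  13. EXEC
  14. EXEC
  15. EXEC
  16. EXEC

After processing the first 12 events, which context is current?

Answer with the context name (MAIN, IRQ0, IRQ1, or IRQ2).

Answer: MAIN

Derivation:
Event 1 (INT 2): INT 2 arrives: push (MAIN, PC=0), enter IRQ2 at PC=0 (depth now 1)
Event 2 (INT 0): INT 0 arrives: push (IRQ2, PC=0), enter IRQ0 at PC=0 (depth now 2)
Event 3 (EXEC): [IRQ0] PC=0: DEC 1 -> ACC=-1
Event 4 (EXEC): [IRQ0] PC=1: IRET -> resume IRQ2 at PC=0 (depth now 1)
Event 5 (EXEC): [IRQ2] PC=0: DEC 2 -> ACC=-3
Event 6 (INT 1): INT 1 arrives: push (IRQ2, PC=1), enter IRQ1 at PC=0 (depth now 2)
Event 7 (EXEC): [IRQ1] PC=0: DEC 1 -> ACC=-4
Event 8 (EXEC): [IRQ1] PC=1: IRET -> resume IRQ2 at PC=1 (depth now 1)
Event 9 (EXEC): [IRQ2] PC=1: INC 4 -> ACC=0
Event 10 (EXEC): [IRQ2] PC=2: INC 4 -> ACC=4
Event 11 (EXEC): [IRQ2] PC=3: IRET -> resume MAIN at PC=0 (depth now 0)
Event 12 (EXEC): [MAIN] PC=0: INC 3 -> ACC=7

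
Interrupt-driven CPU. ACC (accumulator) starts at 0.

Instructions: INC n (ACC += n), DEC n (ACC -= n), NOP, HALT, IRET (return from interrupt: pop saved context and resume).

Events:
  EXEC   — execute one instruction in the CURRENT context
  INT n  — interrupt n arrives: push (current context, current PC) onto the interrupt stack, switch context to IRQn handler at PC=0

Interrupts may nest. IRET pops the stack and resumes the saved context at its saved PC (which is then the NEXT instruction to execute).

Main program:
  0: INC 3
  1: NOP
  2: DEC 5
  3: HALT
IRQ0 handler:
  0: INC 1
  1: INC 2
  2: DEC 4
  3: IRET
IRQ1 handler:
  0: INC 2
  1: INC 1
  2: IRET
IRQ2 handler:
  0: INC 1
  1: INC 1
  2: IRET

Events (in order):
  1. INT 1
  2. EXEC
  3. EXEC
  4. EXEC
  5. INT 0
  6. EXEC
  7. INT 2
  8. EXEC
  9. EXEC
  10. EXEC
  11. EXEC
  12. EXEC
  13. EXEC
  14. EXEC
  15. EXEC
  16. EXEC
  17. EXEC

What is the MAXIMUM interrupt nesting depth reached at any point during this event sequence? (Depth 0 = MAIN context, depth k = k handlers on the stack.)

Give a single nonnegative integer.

Event 1 (INT 1): INT 1 arrives: push (MAIN, PC=0), enter IRQ1 at PC=0 (depth now 1) [depth=1]
Event 2 (EXEC): [IRQ1] PC=0: INC 2 -> ACC=2 [depth=1]
Event 3 (EXEC): [IRQ1] PC=1: INC 1 -> ACC=3 [depth=1]
Event 4 (EXEC): [IRQ1] PC=2: IRET -> resume MAIN at PC=0 (depth now 0) [depth=0]
Event 5 (INT 0): INT 0 arrives: push (MAIN, PC=0), enter IRQ0 at PC=0 (depth now 1) [depth=1]
Event 6 (EXEC): [IRQ0] PC=0: INC 1 -> ACC=4 [depth=1]
Event 7 (INT 2): INT 2 arrives: push (IRQ0, PC=1), enter IRQ2 at PC=0 (depth now 2) [depth=2]
Event 8 (EXEC): [IRQ2] PC=0: INC 1 -> ACC=5 [depth=2]
Event 9 (EXEC): [IRQ2] PC=1: INC 1 -> ACC=6 [depth=2]
Event 10 (EXEC): [IRQ2] PC=2: IRET -> resume IRQ0 at PC=1 (depth now 1) [depth=1]
Event 11 (EXEC): [IRQ0] PC=1: INC 2 -> ACC=8 [depth=1]
Event 12 (EXEC): [IRQ0] PC=2: DEC 4 -> ACC=4 [depth=1]
Event 13 (EXEC): [IRQ0] PC=3: IRET -> resume MAIN at PC=0 (depth now 0) [depth=0]
Event 14 (EXEC): [MAIN] PC=0: INC 3 -> ACC=7 [depth=0]
Event 15 (EXEC): [MAIN] PC=1: NOP [depth=0]
Event 16 (EXEC): [MAIN] PC=2: DEC 5 -> ACC=2 [depth=0]
Event 17 (EXEC): [MAIN] PC=3: HALT [depth=0]
Max depth observed: 2

Answer: 2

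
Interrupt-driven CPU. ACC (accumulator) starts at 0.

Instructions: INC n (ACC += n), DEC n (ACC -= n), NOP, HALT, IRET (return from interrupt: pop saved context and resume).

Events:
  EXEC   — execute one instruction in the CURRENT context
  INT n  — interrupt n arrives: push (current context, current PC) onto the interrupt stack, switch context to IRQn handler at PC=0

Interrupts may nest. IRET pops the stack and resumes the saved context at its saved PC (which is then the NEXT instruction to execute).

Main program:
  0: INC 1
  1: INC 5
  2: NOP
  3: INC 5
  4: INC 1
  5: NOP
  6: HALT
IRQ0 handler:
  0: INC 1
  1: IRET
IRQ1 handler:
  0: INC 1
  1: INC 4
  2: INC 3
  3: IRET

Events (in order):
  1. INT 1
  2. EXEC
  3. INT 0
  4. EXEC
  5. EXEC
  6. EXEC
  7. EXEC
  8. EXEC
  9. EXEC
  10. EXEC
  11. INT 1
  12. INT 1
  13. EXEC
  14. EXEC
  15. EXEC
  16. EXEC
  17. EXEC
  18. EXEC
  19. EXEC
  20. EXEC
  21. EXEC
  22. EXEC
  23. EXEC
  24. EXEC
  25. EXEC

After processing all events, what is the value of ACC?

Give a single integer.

Answer: 37

Derivation:
Event 1 (INT 1): INT 1 arrives: push (MAIN, PC=0), enter IRQ1 at PC=0 (depth now 1)
Event 2 (EXEC): [IRQ1] PC=0: INC 1 -> ACC=1
Event 3 (INT 0): INT 0 arrives: push (IRQ1, PC=1), enter IRQ0 at PC=0 (depth now 2)
Event 4 (EXEC): [IRQ0] PC=0: INC 1 -> ACC=2
Event 5 (EXEC): [IRQ0] PC=1: IRET -> resume IRQ1 at PC=1 (depth now 1)
Event 6 (EXEC): [IRQ1] PC=1: INC 4 -> ACC=6
Event 7 (EXEC): [IRQ1] PC=2: INC 3 -> ACC=9
Event 8 (EXEC): [IRQ1] PC=3: IRET -> resume MAIN at PC=0 (depth now 0)
Event 9 (EXEC): [MAIN] PC=0: INC 1 -> ACC=10
Event 10 (EXEC): [MAIN] PC=1: INC 5 -> ACC=15
Event 11 (INT 1): INT 1 arrives: push (MAIN, PC=2), enter IRQ1 at PC=0 (depth now 1)
Event 12 (INT 1): INT 1 arrives: push (IRQ1, PC=0), enter IRQ1 at PC=0 (depth now 2)
Event 13 (EXEC): [IRQ1] PC=0: INC 1 -> ACC=16
Event 14 (EXEC): [IRQ1] PC=1: INC 4 -> ACC=20
Event 15 (EXEC): [IRQ1] PC=2: INC 3 -> ACC=23
Event 16 (EXEC): [IRQ1] PC=3: IRET -> resume IRQ1 at PC=0 (depth now 1)
Event 17 (EXEC): [IRQ1] PC=0: INC 1 -> ACC=24
Event 18 (EXEC): [IRQ1] PC=1: INC 4 -> ACC=28
Event 19 (EXEC): [IRQ1] PC=2: INC 3 -> ACC=31
Event 20 (EXEC): [IRQ1] PC=3: IRET -> resume MAIN at PC=2 (depth now 0)
Event 21 (EXEC): [MAIN] PC=2: NOP
Event 22 (EXEC): [MAIN] PC=3: INC 5 -> ACC=36
Event 23 (EXEC): [MAIN] PC=4: INC 1 -> ACC=37
Event 24 (EXEC): [MAIN] PC=5: NOP
Event 25 (EXEC): [MAIN] PC=6: HALT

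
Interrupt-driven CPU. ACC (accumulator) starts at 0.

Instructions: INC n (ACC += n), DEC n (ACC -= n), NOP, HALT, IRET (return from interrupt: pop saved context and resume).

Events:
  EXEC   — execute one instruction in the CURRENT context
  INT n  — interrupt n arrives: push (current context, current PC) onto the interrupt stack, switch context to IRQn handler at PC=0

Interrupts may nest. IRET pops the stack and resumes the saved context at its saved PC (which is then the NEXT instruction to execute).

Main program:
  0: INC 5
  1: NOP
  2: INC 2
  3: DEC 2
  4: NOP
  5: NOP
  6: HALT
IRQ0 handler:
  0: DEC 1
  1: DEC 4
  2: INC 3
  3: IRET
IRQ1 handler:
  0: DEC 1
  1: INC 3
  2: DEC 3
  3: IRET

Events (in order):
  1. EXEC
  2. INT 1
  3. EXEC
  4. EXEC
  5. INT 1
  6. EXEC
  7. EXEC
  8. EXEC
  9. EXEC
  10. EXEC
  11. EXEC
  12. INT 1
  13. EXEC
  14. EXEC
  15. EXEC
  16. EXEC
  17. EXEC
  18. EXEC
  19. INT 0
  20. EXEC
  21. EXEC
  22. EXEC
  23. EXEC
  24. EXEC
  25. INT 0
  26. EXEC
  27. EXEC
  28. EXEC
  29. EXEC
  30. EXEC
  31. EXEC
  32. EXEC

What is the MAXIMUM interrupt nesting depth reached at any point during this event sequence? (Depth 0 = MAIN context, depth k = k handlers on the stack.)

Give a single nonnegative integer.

Event 1 (EXEC): [MAIN] PC=0: INC 5 -> ACC=5 [depth=0]
Event 2 (INT 1): INT 1 arrives: push (MAIN, PC=1), enter IRQ1 at PC=0 (depth now 1) [depth=1]
Event 3 (EXEC): [IRQ1] PC=0: DEC 1 -> ACC=4 [depth=1]
Event 4 (EXEC): [IRQ1] PC=1: INC 3 -> ACC=7 [depth=1]
Event 5 (INT 1): INT 1 arrives: push (IRQ1, PC=2), enter IRQ1 at PC=0 (depth now 2) [depth=2]
Event 6 (EXEC): [IRQ1] PC=0: DEC 1 -> ACC=6 [depth=2]
Event 7 (EXEC): [IRQ1] PC=1: INC 3 -> ACC=9 [depth=2]
Event 8 (EXEC): [IRQ1] PC=2: DEC 3 -> ACC=6 [depth=2]
Event 9 (EXEC): [IRQ1] PC=3: IRET -> resume IRQ1 at PC=2 (depth now 1) [depth=1]
Event 10 (EXEC): [IRQ1] PC=2: DEC 3 -> ACC=3 [depth=1]
Event 11 (EXEC): [IRQ1] PC=3: IRET -> resume MAIN at PC=1 (depth now 0) [depth=0]
Event 12 (INT 1): INT 1 arrives: push (MAIN, PC=1), enter IRQ1 at PC=0 (depth now 1) [depth=1]
Event 13 (EXEC): [IRQ1] PC=0: DEC 1 -> ACC=2 [depth=1]
Event 14 (EXEC): [IRQ1] PC=1: INC 3 -> ACC=5 [depth=1]
Event 15 (EXEC): [IRQ1] PC=2: DEC 3 -> ACC=2 [depth=1]
Event 16 (EXEC): [IRQ1] PC=3: IRET -> resume MAIN at PC=1 (depth now 0) [depth=0]
Event 17 (EXEC): [MAIN] PC=1: NOP [depth=0]
Event 18 (EXEC): [MAIN] PC=2: INC 2 -> ACC=4 [depth=0]
Event 19 (INT 0): INT 0 arrives: push (MAIN, PC=3), enter IRQ0 at PC=0 (depth now 1) [depth=1]
Event 20 (EXEC): [IRQ0] PC=0: DEC 1 -> ACC=3 [depth=1]
Event 21 (EXEC): [IRQ0] PC=1: DEC 4 -> ACC=-1 [depth=1]
Event 22 (EXEC): [IRQ0] PC=2: INC 3 -> ACC=2 [depth=1]
Event 23 (EXEC): [IRQ0] PC=3: IRET -> resume MAIN at PC=3 (depth now 0) [depth=0]
Event 24 (EXEC): [MAIN] PC=3: DEC 2 -> ACC=0 [depth=0]
Event 25 (INT 0): INT 0 arrives: push (MAIN, PC=4), enter IRQ0 at PC=0 (depth now 1) [depth=1]
Event 26 (EXEC): [IRQ0] PC=0: DEC 1 -> ACC=-1 [depth=1]
Event 27 (EXEC): [IRQ0] PC=1: DEC 4 -> ACC=-5 [depth=1]
Event 28 (EXEC): [IRQ0] PC=2: INC 3 -> ACC=-2 [depth=1]
Event 29 (EXEC): [IRQ0] PC=3: IRET -> resume MAIN at PC=4 (depth now 0) [depth=0]
Event 30 (EXEC): [MAIN] PC=4: NOP [depth=0]
Event 31 (EXEC): [MAIN] PC=5: NOP [depth=0]
Event 32 (EXEC): [MAIN] PC=6: HALT [depth=0]
Max depth observed: 2

Answer: 2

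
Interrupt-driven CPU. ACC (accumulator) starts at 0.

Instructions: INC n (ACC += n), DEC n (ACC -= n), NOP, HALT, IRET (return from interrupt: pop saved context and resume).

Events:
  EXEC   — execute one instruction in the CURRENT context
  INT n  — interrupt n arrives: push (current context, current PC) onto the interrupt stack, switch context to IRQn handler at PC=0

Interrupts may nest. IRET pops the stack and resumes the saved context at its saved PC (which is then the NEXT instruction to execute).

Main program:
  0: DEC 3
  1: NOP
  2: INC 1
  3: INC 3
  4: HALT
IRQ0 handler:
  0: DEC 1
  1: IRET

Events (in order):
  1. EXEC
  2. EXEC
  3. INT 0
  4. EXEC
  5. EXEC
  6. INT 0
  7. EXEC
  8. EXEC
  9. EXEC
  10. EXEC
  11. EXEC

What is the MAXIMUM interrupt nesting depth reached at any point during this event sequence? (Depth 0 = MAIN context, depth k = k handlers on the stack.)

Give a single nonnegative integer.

Answer: 1

Derivation:
Event 1 (EXEC): [MAIN] PC=0: DEC 3 -> ACC=-3 [depth=0]
Event 2 (EXEC): [MAIN] PC=1: NOP [depth=0]
Event 3 (INT 0): INT 0 arrives: push (MAIN, PC=2), enter IRQ0 at PC=0 (depth now 1) [depth=1]
Event 4 (EXEC): [IRQ0] PC=0: DEC 1 -> ACC=-4 [depth=1]
Event 5 (EXEC): [IRQ0] PC=1: IRET -> resume MAIN at PC=2 (depth now 0) [depth=0]
Event 6 (INT 0): INT 0 arrives: push (MAIN, PC=2), enter IRQ0 at PC=0 (depth now 1) [depth=1]
Event 7 (EXEC): [IRQ0] PC=0: DEC 1 -> ACC=-5 [depth=1]
Event 8 (EXEC): [IRQ0] PC=1: IRET -> resume MAIN at PC=2 (depth now 0) [depth=0]
Event 9 (EXEC): [MAIN] PC=2: INC 1 -> ACC=-4 [depth=0]
Event 10 (EXEC): [MAIN] PC=3: INC 3 -> ACC=-1 [depth=0]
Event 11 (EXEC): [MAIN] PC=4: HALT [depth=0]
Max depth observed: 1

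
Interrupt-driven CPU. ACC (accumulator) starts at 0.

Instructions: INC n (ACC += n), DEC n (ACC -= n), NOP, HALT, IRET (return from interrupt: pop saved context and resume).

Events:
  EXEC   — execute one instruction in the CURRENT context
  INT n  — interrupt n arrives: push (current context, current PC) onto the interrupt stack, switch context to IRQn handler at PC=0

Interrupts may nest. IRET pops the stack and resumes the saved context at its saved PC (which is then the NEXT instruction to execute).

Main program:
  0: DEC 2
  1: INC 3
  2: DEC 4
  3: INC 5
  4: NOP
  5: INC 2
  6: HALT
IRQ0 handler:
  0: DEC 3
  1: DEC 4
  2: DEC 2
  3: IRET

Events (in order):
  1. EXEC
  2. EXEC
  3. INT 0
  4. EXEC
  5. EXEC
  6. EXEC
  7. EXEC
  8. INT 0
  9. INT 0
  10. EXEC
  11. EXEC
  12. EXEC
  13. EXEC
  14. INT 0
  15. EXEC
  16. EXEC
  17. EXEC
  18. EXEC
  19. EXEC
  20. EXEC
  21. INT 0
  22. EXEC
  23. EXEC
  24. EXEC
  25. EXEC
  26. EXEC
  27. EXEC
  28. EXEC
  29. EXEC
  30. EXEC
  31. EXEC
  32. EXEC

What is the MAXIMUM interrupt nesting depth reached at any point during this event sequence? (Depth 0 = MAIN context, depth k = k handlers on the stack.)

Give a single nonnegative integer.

Answer: 2

Derivation:
Event 1 (EXEC): [MAIN] PC=0: DEC 2 -> ACC=-2 [depth=0]
Event 2 (EXEC): [MAIN] PC=1: INC 3 -> ACC=1 [depth=0]
Event 3 (INT 0): INT 0 arrives: push (MAIN, PC=2), enter IRQ0 at PC=0 (depth now 1) [depth=1]
Event 4 (EXEC): [IRQ0] PC=0: DEC 3 -> ACC=-2 [depth=1]
Event 5 (EXEC): [IRQ0] PC=1: DEC 4 -> ACC=-6 [depth=1]
Event 6 (EXEC): [IRQ0] PC=2: DEC 2 -> ACC=-8 [depth=1]
Event 7 (EXEC): [IRQ0] PC=3: IRET -> resume MAIN at PC=2 (depth now 0) [depth=0]
Event 8 (INT 0): INT 0 arrives: push (MAIN, PC=2), enter IRQ0 at PC=0 (depth now 1) [depth=1]
Event 9 (INT 0): INT 0 arrives: push (IRQ0, PC=0), enter IRQ0 at PC=0 (depth now 2) [depth=2]
Event 10 (EXEC): [IRQ0] PC=0: DEC 3 -> ACC=-11 [depth=2]
Event 11 (EXEC): [IRQ0] PC=1: DEC 4 -> ACC=-15 [depth=2]
Event 12 (EXEC): [IRQ0] PC=2: DEC 2 -> ACC=-17 [depth=2]
Event 13 (EXEC): [IRQ0] PC=3: IRET -> resume IRQ0 at PC=0 (depth now 1) [depth=1]
Event 14 (INT 0): INT 0 arrives: push (IRQ0, PC=0), enter IRQ0 at PC=0 (depth now 2) [depth=2]
Event 15 (EXEC): [IRQ0] PC=0: DEC 3 -> ACC=-20 [depth=2]
Event 16 (EXEC): [IRQ0] PC=1: DEC 4 -> ACC=-24 [depth=2]
Event 17 (EXEC): [IRQ0] PC=2: DEC 2 -> ACC=-26 [depth=2]
Event 18 (EXEC): [IRQ0] PC=3: IRET -> resume IRQ0 at PC=0 (depth now 1) [depth=1]
Event 19 (EXEC): [IRQ0] PC=0: DEC 3 -> ACC=-29 [depth=1]
Event 20 (EXEC): [IRQ0] PC=1: DEC 4 -> ACC=-33 [depth=1]
Event 21 (INT 0): INT 0 arrives: push (IRQ0, PC=2), enter IRQ0 at PC=0 (depth now 2) [depth=2]
Event 22 (EXEC): [IRQ0] PC=0: DEC 3 -> ACC=-36 [depth=2]
Event 23 (EXEC): [IRQ0] PC=1: DEC 4 -> ACC=-40 [depth=2]
Event 24 (EXEC): [IRQ0] PC=2: DEC 2 -> ACC=-42 [depth=2]
Event 25 (EXEC): [IRQ0] PC=3: IRET -> resume IRQ0 at PC=2 (depth now 1) [depth=1]
Event 26 (EXEC): [IRQ0] PC=2: DEC 2 -> ACC=-44 [depth=1]
Event 27 (EXEC): [IRQ0] PC=3: IRET -> resume MAIN at PC=2 (depth now 0) [depth=0]
Event 28 (EXEC): [MAIN] PC=2: DEC 4 -> ACC=-48 [depth=0]
Event 29 (EXEC): [MAIN] PC=3: INC 5 -> ACC=-43 [depth=0]
Event 30 (EXEC): [MAIN] PC=4: NOP [depth=0]
Event 31 (EXEC): [MAIN] PC=5: INC 2 -> ACC=-41 [depth=0]
Event 32 (EXEC): [MAIN] PC=6: HALT [depth=0]
Max depth observed: 2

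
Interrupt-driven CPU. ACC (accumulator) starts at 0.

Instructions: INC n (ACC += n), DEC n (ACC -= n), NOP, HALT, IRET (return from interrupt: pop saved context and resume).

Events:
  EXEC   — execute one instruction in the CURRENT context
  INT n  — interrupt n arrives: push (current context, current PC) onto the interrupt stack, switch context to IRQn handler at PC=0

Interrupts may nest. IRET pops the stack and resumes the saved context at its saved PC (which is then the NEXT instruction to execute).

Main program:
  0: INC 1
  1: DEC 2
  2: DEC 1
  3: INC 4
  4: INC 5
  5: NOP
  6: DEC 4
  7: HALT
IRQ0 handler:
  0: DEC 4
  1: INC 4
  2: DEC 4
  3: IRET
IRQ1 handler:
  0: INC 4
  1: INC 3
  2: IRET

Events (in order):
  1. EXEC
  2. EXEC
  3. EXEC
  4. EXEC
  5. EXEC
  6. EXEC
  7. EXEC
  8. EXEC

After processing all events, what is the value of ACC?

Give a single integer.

Answer: 3

Derivation:
Event 1 (EXEC): [MAIN] PC=0: INC 1 -> ACC=1
Event 2 (EXEC): [MAIN] PC=1: DEC 2 -> ACC=-1
Event 3 (EXEC): [MAIN] PC=2: DEC 1 -> ACC=-2
Event 4 (EXEC): [MAIN] PC=3: INC 4 -> ACC=2
Event 5 (EXEC): [MAIN] PC=4: INC 5 -> ACC=7
Event 6 (EXEC): [MAIN] PC=5: NOP
Event 7 (EXEC): [MAIN] PC=6: DEC 4 -> ACC=3
Event 8 (EXEC): [MAIN] PC=7: HALT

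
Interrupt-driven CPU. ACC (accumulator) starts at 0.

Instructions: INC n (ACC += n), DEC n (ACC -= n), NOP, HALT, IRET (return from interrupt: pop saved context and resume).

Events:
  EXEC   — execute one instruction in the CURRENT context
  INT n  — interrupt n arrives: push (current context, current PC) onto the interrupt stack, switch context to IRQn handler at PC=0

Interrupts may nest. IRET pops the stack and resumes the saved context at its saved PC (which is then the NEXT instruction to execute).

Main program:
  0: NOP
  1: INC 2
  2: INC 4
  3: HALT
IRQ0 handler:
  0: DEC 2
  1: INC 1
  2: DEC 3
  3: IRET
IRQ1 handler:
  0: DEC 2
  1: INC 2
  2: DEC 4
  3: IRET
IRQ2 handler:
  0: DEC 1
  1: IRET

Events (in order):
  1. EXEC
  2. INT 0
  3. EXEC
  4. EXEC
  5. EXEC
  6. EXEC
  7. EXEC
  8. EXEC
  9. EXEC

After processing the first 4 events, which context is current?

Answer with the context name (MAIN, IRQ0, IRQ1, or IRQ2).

Answer: IRQ0

Derivation:
Event 1 (EXEC): [MAIN] PC=0: NOP
Event 2 (INT 0): INT 0 arrives: push (MAIN, PC=1), enter IRQ0 at PC=0 (depth now 1)
Event 3 (EXEC): [IRQ0] PC=0: DEC 2 -> ACC=-2
Event 4 (EXEC): [IRQ0] PC=1: INC 1 -> ACC=-1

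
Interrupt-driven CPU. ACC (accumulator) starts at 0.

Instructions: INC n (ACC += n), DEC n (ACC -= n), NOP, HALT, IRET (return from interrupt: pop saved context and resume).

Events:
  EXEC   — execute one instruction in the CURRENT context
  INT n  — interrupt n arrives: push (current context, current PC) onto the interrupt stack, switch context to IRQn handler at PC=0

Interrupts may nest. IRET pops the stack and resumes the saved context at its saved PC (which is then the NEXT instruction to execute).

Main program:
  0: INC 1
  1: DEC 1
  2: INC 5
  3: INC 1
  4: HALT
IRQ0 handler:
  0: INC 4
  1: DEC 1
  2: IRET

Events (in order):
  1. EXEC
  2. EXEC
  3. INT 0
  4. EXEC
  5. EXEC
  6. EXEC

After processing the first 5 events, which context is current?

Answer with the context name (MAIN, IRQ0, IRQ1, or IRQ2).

Answer: IRQ0

Derivation:
Event 1 (EXEC): [MAIN] PC=0: INC 1 -> ACC=1
Event 2 (EXEC): [MAIN] PC=1: DEC 1 -> ACC=0
Event 3 (INT 0): INT 0 arrives: push (MAIN, PC=2), enter IRQ0 at PC=0 (depth now 1)
Event 4 (EXEC): [IRQ0] PC=0: INC 4 -> ACC=4
Event 5 (EXEC): [IRQ0] PC=1: DEC 1 -> ACC=3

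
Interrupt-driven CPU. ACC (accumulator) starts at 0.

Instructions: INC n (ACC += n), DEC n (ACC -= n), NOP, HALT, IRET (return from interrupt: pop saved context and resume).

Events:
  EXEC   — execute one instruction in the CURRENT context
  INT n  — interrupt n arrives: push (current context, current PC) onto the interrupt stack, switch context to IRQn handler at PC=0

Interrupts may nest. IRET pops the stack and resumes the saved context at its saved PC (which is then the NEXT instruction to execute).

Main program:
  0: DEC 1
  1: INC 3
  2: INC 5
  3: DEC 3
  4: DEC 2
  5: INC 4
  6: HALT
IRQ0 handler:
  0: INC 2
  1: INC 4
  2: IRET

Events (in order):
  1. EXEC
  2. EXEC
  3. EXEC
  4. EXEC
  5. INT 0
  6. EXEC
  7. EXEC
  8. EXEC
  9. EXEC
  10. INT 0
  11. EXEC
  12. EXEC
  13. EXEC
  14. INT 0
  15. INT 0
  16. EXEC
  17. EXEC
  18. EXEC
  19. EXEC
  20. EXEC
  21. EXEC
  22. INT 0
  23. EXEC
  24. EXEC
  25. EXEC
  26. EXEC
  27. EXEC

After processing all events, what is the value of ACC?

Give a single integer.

Event 1 (EXEC): [MAIN] PC=0: DEC 1 -> ACC=-1
Event 2 (EXEC): [MAIN] PC=1: INC 3 -> ACC=2
Event 3 (EXEC): [MAIN] PC=2: INC 5 -> ACC=7
Event 4 (EXEC): [MAIN] PC=3: DEC 3 -> ACC=4
Event 5 (INT 0): INT 0 arrives: push (MAIN, PC=4), enter IRQ0 at PC=0 (depth now 1)
Event 6 (EXEC): [IRQ0] PC=0: INC 2 -> ACC=6
Event 7 (EXEC): [IRQ0] PC=1: INC 4 -> ACC=10
Event 8 (EXEC): [IRQ0] PC=2: IRET -> resume MAIN at PC=4 (depth now 0)
Event 9 (EXEC): [MAIN] PC=4: DEC 2 -> ACC=8
Event 10 (INT 0): INT 0 arrives: push (MAIN, PC=5), enter IRQ0 at PC=0 (depth now 1)
Event 11 (EXEC): [IRQ0] PC=0: INC 2 -> ACC=10
Event 12 (EXEC): [IRQ0] PC=1: INC 4 -> ACC=14
Event 13 (EXEC): [IRQ0] PC=2: IRET -> resume MAIN at PC=5 (depth now 0)
Event 14 (INT 0): INT 0 arrives: push (MAIN, PC=5), enter IRQ0 at PC=0 (depth now 1)
Event 15 (INT 0): INT 0 arrives: push (IRQ0, PC=0), enter IRQ0 at PC=0 (depth now 2)
Event 16 (EXEC): [IRQ0] PC=0: INC 2 -> ACC=16
Event 17 (EXEC): [IRQ0] PC=1: INC 4 -> ACC=20
Event 18 (EXEC): [IRQ0] PC=2: IRET -> resume IRQ0 at PC=0 (depth now 1)
Event 19 (EXEC): [IRQ0] PC=0: INC 2 -> ACC=22
Event 20 (EXEC): [IRQ0] PC=1: INC 4 -> ACC=26
Event 21 (EXEC): [IRQ0] PC=2: IRET -> resume MAIN at PC=5 (depth now 0)
Event 22 (INT 0): INT 0 arrives: push (MAIN, PC=5), enter IRQ0 at PC=0 (depth now 1)
Event 23 (EXEC): [IRQ0] PC=0: INC 2 -> ACC=28
Event 24 (EXEC): [IRQ0] PC=1: INC 4 -> ACC=32
Event 25 (EXEC): [IRQ0] PC=2: IRET -> resume MAIN at PC=5 (depth now 0)
Event 26 (EXEC): [MAIN] PC=5: INC 4 -> ACC=36
Event 27 (EXEC): [MAIN] PC=6: HALT

Answer: 36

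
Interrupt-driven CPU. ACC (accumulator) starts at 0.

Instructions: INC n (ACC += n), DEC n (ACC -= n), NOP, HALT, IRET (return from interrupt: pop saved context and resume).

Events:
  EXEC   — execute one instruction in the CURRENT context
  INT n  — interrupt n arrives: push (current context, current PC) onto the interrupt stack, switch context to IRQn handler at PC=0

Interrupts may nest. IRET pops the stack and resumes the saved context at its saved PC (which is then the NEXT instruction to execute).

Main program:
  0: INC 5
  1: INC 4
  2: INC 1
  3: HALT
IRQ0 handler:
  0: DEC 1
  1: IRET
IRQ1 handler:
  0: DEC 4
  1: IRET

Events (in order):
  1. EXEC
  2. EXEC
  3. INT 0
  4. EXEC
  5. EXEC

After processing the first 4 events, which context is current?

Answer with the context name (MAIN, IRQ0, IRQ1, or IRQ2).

Event 1 (EXEC): [MAIN] PC=0: INC 5 -> ACC=5
Event 2 (EXEC): [MAIN] PC=1: INC 4 -> ACC=9
Event 3 (INT 0): INT 0 arrives: push (MAIN, PC=2), enter IRQ0 at PC=0 (depth now 1)
Event 4 (EXEC): [IRQ0] PC=0: DEC 1 -> ACC=8

Answer: IRQ0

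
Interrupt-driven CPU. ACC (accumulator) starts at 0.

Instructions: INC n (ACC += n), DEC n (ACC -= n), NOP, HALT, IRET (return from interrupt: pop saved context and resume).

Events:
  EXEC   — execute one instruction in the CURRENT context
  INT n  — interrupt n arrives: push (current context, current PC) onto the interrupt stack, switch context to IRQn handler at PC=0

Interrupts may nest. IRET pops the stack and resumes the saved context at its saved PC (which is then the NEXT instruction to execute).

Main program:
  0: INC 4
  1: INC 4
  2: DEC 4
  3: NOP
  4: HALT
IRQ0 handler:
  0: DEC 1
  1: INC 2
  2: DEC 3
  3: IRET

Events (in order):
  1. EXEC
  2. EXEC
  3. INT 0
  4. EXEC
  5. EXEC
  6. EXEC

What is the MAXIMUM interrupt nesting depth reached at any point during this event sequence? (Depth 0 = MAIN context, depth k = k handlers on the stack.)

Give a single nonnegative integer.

Event 1 (EXEC): [MAIN] PC=0: INC 4 -> ACC=4 [depth=0]
Event 2 (EXEC): [MAIN] PC=1: INC 4 -> ACC=8 [depth=0]
Event 3 (INT 0): INT 0 arrives: push (MAIN, PC=2), enter IRQ0 at PC=0 (depth now 1) [depth=1]
Event 4 (EXEC): [IRQ0] PC=0: DEC 1 -> ACC=7 [depth=1]
Event 5 (EXEC): [IRQ0] PC=1: INC 2 -> ACC=9 [depth=1]
Event 6 (EXEC): [IRQ0] PC=2: DEC 3 -> ACC=6 [depth=1]
Max depth observed: 1

Answer: 1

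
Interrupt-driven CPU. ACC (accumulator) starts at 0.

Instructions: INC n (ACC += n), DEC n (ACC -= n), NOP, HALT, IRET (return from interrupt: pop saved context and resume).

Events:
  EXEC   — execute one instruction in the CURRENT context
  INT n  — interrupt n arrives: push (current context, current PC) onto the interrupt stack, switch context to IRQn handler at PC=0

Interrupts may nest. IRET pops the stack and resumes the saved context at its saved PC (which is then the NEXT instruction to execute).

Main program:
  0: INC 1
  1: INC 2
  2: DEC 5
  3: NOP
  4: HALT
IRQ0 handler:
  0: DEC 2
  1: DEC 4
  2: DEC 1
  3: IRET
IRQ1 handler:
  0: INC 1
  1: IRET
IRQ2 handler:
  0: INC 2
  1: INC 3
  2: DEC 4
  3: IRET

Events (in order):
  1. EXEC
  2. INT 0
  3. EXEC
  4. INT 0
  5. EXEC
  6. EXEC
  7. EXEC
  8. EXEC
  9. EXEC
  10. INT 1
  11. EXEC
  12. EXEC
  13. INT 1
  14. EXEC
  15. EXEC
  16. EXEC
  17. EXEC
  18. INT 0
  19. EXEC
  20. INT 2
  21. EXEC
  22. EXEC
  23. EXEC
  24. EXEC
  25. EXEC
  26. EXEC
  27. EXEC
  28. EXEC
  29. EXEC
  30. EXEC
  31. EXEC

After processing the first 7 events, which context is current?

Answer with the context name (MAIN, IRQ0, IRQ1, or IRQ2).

Answer: IRQ0

Derivation:
Event 1 (EXEC): [MAIN] PC=0: INC 1 -> ACC=1
Event 2 (INT 0): INT 0 arrives: push (MAIN, PC=1), enter IRQ0 at PC=0 (depth now 1)
Event 3 (EXEC): [IRQ0] PC=0: DEC 2 -> ACC=-1
Event 4 (INT 0): INT 0 arrives: push (IRQ0, PC=1), enter IRQ0 at PC=0 (depth now 2)
Event 5 (EXEC): [IRQ0] PC=0: DEC 2 -> ACC=-3
Event 6 (EXEC): [IRQ0] PC=1: DEC 4 -> ACC=-7
Event 7 (EXEC): [IRQ0] PC=2: DEC 1 -> ACC=-8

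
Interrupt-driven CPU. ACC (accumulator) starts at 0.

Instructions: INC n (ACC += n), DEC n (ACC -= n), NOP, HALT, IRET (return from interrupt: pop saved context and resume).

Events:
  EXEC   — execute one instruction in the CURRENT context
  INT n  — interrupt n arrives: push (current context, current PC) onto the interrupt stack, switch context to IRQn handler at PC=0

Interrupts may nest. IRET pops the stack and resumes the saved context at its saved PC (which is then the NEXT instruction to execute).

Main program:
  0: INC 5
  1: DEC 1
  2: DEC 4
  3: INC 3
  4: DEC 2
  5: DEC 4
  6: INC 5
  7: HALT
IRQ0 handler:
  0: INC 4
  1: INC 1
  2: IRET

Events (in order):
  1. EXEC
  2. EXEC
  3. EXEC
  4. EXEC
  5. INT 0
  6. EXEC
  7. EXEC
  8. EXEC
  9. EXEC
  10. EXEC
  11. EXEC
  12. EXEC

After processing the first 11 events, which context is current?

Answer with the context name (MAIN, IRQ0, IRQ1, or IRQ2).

Event 1 (EXEC): [MAIN] PC=0: INC 5 -> ACC=5
Event 2 (EXEC): [MAIN] PC=1: DEC 1 -> ACC=4
Event 3 (EXEC): [MAIN] PC=2: DEC 4 -> ACC=0
Event 4 (EXEC): [MAIN] PC=3: INC 3 -> ACC=3
Event 5 (INT 0): INT 0 arrives: push (MAIN, PC=4), enter IRQ0 at PC=0 (depth now 1)
Event 6 (EXEC): [IRQ0] PC=0: INC 4 -> ACC=7
Event 7 (EXEC): [IRQ0] PC=1: INC 1 -> ACC=8
Event 8 (EXEC): [IRQ0] PC=2: IRET -> resume MAIN at PC=4 (depth now 0)
Event 9 (EXEC): [MAIN] PC=4: DEC 2 -> ACC=6
Event 10 (EXEC): [MAIN] PC=5: DEC 4 -> ACC=2
Event 11 (EXEC): [MAIN] PC=6: INC 5 -> ACC=7

Answer: MAIN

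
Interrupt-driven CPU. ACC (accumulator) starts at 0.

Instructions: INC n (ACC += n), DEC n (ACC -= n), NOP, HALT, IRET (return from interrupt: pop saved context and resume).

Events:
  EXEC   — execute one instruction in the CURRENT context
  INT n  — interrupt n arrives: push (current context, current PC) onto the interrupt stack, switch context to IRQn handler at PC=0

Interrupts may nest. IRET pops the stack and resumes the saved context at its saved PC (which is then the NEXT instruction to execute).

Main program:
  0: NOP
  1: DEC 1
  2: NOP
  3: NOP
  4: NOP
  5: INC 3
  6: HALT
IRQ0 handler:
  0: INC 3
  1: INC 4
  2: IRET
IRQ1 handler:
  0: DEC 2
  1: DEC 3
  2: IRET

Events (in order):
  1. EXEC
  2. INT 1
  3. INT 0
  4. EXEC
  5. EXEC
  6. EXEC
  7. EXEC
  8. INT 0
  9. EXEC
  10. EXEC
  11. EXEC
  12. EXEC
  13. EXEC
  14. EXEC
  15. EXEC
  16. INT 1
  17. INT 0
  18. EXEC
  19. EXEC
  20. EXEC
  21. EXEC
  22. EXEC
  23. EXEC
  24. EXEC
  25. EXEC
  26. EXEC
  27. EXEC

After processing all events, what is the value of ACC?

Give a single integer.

Answer: 13

Derivation:
Event 1 (EXEC): [MAIN] PC=0: NOP
Event 2 (INT 1): INT 1 arrives: push (MAIN, PC=1), enter IRQ1 at PC=0 (depth now 1)
Event 3 (INT 0): INT 0 arrives: push (IRQ1, PC=0), enter IRQ0 at PC=0 (depth now 2)
Event 4 (EXEC): [IRQ0] PC=0: INC 3 -> ACC=3
Event 5 (EXEC): [IRQ0] PC=1: INC 4 -> ACC=7
Event 6 (EXEC): [IRQ0] PC=2: IRET -> resume IRQ1 at PC=0 (depth now 1)
Event 7 (EXEC): [IRQ1] PC=0: DEC 2 -> ACC=5
Event 8 (INT 0): INT 0 arrives: push (IRQ1, PC=1), enter IRQ0 at PC=0 (depth now 2)
Event 9 (EXEC): [IRQ0] PC=0: INC 3 -> ACC=8
Event 10 (EXEC): [IRQ0] PC=1: INC 4 -> ACC=12
Event 11 (EXEC): [IRQ0] PC=2: IRET -> resume IRQ1 at PC=1 (depth now 1)
Event 12 (EXEC): [IRQ1] PC=1: DEC 3 -> ACC=9
Event 13 (EXEC): [IRQ1] PC=2: IRET -> resume MAIN at PC=1 (depth now 0)
Event 14 (EXEC): [MAIN] PC=1: DEC 1 -> ACC=8
Event 15 (EXEC): [MAIN] PC=2: NOP
Event 16 (INT 1): INT 1 arrives: push (MAIN, PC=3), enter IRQ1 at PC=0 (depth now 1)
Event 17 (INT 0): INT 0 arrives: push (IRQ1, PC=0), enter IRQ0 at PC=0 (depth now 2)
Event 18 (EXEC): [IRQ0] PC=0: INC 3 -> ACC=11
Event 19 (EXEC): [IRQ0] PC=1: INC 4 -> ACC=15
Event 20 (EXEC): [IRQ0] PC=2: IRET -> resume IRQ1 at PC=0 (depth now 1)
Event 21 (EXEC): [IRQ1] PC=0: DEC 2 -> ACC=13
Event 22 (EXEC): [IRQ1] PC=1: DEC 3 -> ACC=10
Event 23 (EXEC): [IRQ1] PC=2: IRET -> resume MAIN at PC=3 (depth now 0)
Event 24 (EXEC): [MAIN] PC=3: NOP
Event 25 (EXEC): [MAIN] PC=4: NOP
Event 26 (EXEC): [MAIN] PC=5: INC 3 -> ACC=13
Event 27 (EXEC): [MAIN] PC=6: HALT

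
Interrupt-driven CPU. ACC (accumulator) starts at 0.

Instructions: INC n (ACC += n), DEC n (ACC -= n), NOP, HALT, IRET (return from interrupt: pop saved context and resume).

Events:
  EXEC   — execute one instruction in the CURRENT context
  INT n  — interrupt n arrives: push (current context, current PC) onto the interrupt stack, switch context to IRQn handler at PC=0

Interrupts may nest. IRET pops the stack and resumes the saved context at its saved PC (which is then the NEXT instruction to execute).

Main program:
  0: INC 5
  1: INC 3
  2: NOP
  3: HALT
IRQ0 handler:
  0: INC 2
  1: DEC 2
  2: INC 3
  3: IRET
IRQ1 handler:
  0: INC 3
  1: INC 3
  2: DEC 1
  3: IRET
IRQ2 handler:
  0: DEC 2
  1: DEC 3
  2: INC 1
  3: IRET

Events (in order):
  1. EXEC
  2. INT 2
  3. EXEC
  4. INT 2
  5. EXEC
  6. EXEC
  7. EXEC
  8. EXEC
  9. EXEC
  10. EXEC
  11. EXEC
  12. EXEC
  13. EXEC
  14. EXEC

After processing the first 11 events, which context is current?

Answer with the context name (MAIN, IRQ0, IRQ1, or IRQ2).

Answer: MAIN

Derivation:
Event 1 (EXEC): [MAIN] PC=0: INC 5 -> ACC=5
Event 2 (INT 2): INT 2 arrives: push (MAIN, PC=1), enter IRQ2 at PC=0 (depth now 1)
Event 3 (EXEC): [IRQ2] PC=0: DEC 2 -> ACC=3
Event 4 (INT 2): INT 2 arrives: push (IRQ2, PC=1), enter IRQ2 at PC=0 (depth now 2)
Event 5 (EXEC): [IRQ2] PC=0: DEC 2 -> ACC=1
Event 6 (EXEC): [IRQ2] PC=1: DEC 3 -> ACC=-2
Event 7 (EXEC): [IRQ2] PC=2: INC 1 -> ACC=-1
Event 8 (EXEC): [IRQ2] PC=3: IRET -> resume IRQ2 at PC=1 (depth now 1)
Event 9 (EXEC): [IRQ2] PC=1: DEC 3 -> ACC=-4
Event 10 (EXEC): [IRQ2] PC=2: INC 1 -> ACC=-3
Event 11 (EXEC): [IRQ2] PC=3: IRET -> resume MAIN at PC=1 (depth now 0)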